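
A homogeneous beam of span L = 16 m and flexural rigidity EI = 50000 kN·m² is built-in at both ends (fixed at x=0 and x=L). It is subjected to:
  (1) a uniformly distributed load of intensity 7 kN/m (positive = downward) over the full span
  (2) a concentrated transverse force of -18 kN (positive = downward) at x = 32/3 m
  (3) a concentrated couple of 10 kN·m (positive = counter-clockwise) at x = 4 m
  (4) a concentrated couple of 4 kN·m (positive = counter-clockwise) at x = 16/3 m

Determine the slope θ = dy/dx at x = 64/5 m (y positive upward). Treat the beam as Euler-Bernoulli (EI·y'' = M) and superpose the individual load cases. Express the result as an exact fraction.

Load 1 — uniform load w=7 kN/m over full span:
  θ_1 = -wx(L-x)(L-2x)/(12EI) = -7·(64/5)·(16-(64/5))·(16-2·(64/5))/(12·50000) = 1792/390625 rad
Load 2 — point force P=-18 kN at a=32/3 m (b=L-a=16/3):
  θ_2 = Pa²(L-x)(2bL-(3b+a)(L-x))/(2L³EI)  [x>a] = (-18)·(32/3)²·(16-(64/5))·(2·(16/3)·16-(3·(16/3)+(32/3))·(16-(64/5)))/(2·16³·50000) = -64/46875 rad
Load 3 — applied couple M₀=10 kN·m at a=4 m (b=L-a=12):
  θ_3 = (R_Ax²/2 - M_Ax - M₀(x-a))/EI  [x>a] with R_A=45/64, M_A=-15/8 = ((45/64)·(64/5)²/2 - (-15/8)·(64/5) - 10·((64/5)-4))/50000 = -2/15625 rad
Load 4 — applied couple M₀=4 kN·m at a=16/3 m (b=L-a=32/3):
  θ_4 = (R_Ax²/2 - M_Ax - M₀(x-a))/EI  [x>a] with R_A=1/3, M_A=0 = ((1/3)·(64/5)²/2 - 0·(64/5) - 4·((64/5)-(16/3)))/50000 = -4/78125 rad
Superposition: θ = Σ θ_i = 3566/1171875 rad ≈ 0.003043 rad

θ(64/5) = 3566/1171875 rad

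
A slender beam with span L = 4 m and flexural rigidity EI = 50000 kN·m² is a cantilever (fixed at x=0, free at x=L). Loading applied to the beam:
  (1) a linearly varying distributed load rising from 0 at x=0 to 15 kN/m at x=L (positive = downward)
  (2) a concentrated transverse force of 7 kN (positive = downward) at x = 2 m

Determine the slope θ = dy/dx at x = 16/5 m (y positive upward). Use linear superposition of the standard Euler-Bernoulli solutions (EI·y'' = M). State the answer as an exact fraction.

θ(16/5) = -8299/3125000 rad

Load 1 — triangular load w₀=15 kN/m (0→w₀ over full span):
  θ_1 = (w₀Lx²/4-w₀L²x/3-w₀x⁴/(24L))/EI = (15·4·(16/5)²/4-15·4²·(16/5)/3-15·(16/5)⁴/(24·4))/50000 = -928/390625 rad
Load 2 — point force P=7 kN at a=2 m (b=L-a=2):
  θ_2 = -Pa²/(2EI)  [x>a] = -7·2²/(2·50000) = -7/25000 rad
Superposition: θ = Σ θ_i = -8299/3125000 rad ≈ -0.002656 rad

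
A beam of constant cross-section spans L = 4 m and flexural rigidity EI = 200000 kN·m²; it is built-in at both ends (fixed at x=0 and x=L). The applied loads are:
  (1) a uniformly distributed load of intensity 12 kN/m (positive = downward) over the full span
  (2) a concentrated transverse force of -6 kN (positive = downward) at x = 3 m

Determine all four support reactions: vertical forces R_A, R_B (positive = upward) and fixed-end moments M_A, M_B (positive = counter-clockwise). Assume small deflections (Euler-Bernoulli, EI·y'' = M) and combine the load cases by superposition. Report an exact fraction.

Load 1 — uniform load w=12 kN/m over full span:
  R_A = wL/2 = 12·4/2 = 24 kN
  M_A = wL²/12 = 12·4²/12 = 16 kN·m
  R_B = wL/2 = 12·4/2 = 24 kN
  M_B = -wL²/12 = -12·4²/12 = -16 kN·m
Load 2 — point force P=-6 kN at a=3 m (b=L-a=1):
  R_A = Pb²(3a+b)/L³ = (-6)·1²·(3·3+1)/4³ = -15/16 kN
  M_A = Pab²/L² = (-6)·3·1²/4² = -9/8 kN·m
  R_B = Pa²(a+3b)/L³ = (-6)·3²·(3+3·1)/4³ = -81/16 kN
  M_B = -Pa²b/L² = -(-6)·3²·1/4² = 27/8 kN·m
Superposition: R_A = 369/16 kN, M_A = 119/8 kN·m, R_B = 303/16 kN, M_B = -101/8 kN·m

R_A = 369/16 kN, M_A = 119/8 kN·m, R_B = 303/16 kN, M_B = -101/8 kN·m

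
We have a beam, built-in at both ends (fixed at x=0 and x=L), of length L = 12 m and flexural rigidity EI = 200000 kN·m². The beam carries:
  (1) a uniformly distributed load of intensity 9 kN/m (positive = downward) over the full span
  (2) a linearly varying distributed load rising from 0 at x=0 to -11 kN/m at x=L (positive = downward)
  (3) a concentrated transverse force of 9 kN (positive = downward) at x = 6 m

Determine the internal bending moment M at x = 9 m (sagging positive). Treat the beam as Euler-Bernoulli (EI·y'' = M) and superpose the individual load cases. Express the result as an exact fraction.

Load 1 — uniform load w=9 kN/m over full span:
  M_1 = wLx/2 - wL²/12 - wx²/2 = 9·12·9/2 - 9·12²/12 - 9·9²/2 = 27/2 kN·m
Load 2 — triangular load w₀=-11 kN/m (0→w₀ over full span):
  M_2 = 3w₀Lx/20 - w₀L²/30 - w₀x³/(6L) = 3·(-11)·12·9/20 - (-11)·12²/30 - (-11)·9³/(6·12) = -561/40 kN·m
Load 3 — point force P=9 kN at a=6 m (b=L-a=6):
  M_3 = Pa²(a+3b)(L-x)/L³ - Pa²b/L²  [x>a] = 9·6²·(6+3·6)·(12-9)/12³ - 9·6²·6/12² = 0 kN·m
Superposition: M = Σ M_i = -21/40 kN·m ≈ -0.525000 kN·m

M(9) = -21/40 kN·m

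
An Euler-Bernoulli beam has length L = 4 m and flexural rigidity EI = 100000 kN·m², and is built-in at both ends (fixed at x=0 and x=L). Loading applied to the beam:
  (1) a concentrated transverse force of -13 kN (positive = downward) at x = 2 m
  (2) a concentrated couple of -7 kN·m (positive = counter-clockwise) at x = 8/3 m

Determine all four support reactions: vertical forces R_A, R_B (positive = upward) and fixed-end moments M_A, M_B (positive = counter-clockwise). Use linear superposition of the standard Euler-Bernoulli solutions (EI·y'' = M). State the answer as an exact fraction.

Load 1 — point force P=-13 kN at a=2 m (b=L-a=2):
  R_A = Pb²(3a+b)/L³ = (-13)·2²·(3·2+2)/4³ = -13/2 kN
  M_A = Pab²/L² = (-13)·2·2²/4² = -13/2 kN·m
  R_B = Pa²(a+3b)/L³ = (-13)·2²·(2+3·2)/4³ = -13/2 kN
  M_B = -Pa²b/L² = -(-13)·2²·2/4² = 13/2 kN·m
Load 2 — applied couple M₀=-7 kN·m at a=8/3 m (b=L-a=4/3):
  R_A = 6M₀ab/L³ = 6·(-7)·(8/3)·(4/3)/4³ = -7/3 kN
  M_A = M₀b(2a-b)/L² = (-7)·(4/3)·(2·(8/3)-(4/3))/4² = -7/3 kN·m
  R_B = -6M₀ab/L³ = -6·(-7)·(8/3)·(4/3)/4³ = 7/3 kN
  M_B = M₀a(2b-a)/L² = (-7)·(8/3)·(2·(4/3)-(8/3))/4² = 0 kN·m
Superposition: R_A = -53/6 kN, M_A = -53/6 kN·m, R_B = -25/6 kN, M_B = 13/2 kN·m

R_A = -53/6 kN, M_A = -53/6 kN·m, R_B = -25/6 kN, M_B = 13/2 kN·m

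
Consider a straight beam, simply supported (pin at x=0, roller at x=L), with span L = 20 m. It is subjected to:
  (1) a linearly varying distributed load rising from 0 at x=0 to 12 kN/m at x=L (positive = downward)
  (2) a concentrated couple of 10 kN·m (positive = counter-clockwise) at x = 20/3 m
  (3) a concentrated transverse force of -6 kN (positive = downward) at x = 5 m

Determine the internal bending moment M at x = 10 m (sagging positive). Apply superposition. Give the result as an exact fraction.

M(10) = 280 kN·m

Load 1 — triangular load w₀=12 kN/m (0→w₀ over full span):
  M_1 = w₀Lx/6 - w₀x³/(6L) = 12·20·10/6 - 12·10³/(6·20) = 300 kN·m
Load 2 — applied couple M₀=10 kN·m at a=20/3 m (b=L-a=40/3):
  M_2 = M₀x/L - M₀  [x>a] = 10·10/20 - 10 = -5 kN·m
Load 3 — point force P=-6 kN at a=5 m (b=L-a=15):
  M_3 = Pa(L-x)/L  [x>a] = (-6)·5·(20-10)/20 = -15 kN·m
Superposition: M = Σ M_i = 280 kN·m ≈ 280.000000 kN·m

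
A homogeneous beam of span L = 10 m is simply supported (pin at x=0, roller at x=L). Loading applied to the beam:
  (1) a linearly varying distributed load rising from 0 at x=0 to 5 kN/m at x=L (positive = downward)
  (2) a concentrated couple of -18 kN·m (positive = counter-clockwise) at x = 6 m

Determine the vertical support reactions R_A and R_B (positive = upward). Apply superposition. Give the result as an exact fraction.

Load 1 — triangular load w₀=5 kN/m (0→w₀ over full span):
  R_A = w₀L/6 = 5·10/6 = 25/3 kN
  R_B = w₀L/3 = 5·10/3 = 50/3 kN
Load 2 — applied couple M₀=-18 kN·m at a=6 m (b=L-a=4):
  R_A = M₀/L = (-18)/10 = -9/5 kN
  R_B = -M₀/L = -(-18)/10 = 9/5 kN
Superposition: R_A = 98/15 kN, R_B = 277/15 kN

R_A = 98/15 kN, R_B = 277/15 kN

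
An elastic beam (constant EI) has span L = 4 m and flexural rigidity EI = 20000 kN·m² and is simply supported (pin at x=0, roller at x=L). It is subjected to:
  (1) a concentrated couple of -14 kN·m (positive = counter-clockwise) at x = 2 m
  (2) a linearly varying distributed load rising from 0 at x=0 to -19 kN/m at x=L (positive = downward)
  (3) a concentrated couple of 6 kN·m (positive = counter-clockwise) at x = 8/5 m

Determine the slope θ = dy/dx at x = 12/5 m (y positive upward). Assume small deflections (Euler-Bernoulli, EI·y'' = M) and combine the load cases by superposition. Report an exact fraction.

Load 1 — applied couple M₀=-14 kN·m at a=2 m (b=L-a=2):
  θ_1 = (M₀x²/(2L)-M₀(x-a)+C₁)/EI  [x>a] with C₁=M₀(3b²-L²)/(6L)=7/3 = ((-14)·(12/5)²/(2·4)-(-14)·((12/5)-2)+(7/3))/20000 = -161/1500000 rad
Load 2 — triangular load w₀=-19 kN/m (0→w₀ over full span):
  θ_2 = -w₀(7L⁴-30L²x²+15x⁴)/(360LEI) = -(-19)·(7·4⁴-30·4²·(12/5)²+15·(12/5)⁴)/(360·4·20000) = -1102/3515625 rad
Load 3 — applied couple M₀=6 kN·m at a=8/5 m (b=L-a=12/5):
  θ_3 = (M₀x²/(2L)-M₀(x-a)+C₁)/EI  [x>a] with C₁=M₀(3b²-L²)/(6L)=8/25 = (6·(12/5)²/(2·4)-6·((12/5)-(8/5))+(8/25))/20000 = -1/125000 rad
Superposition: θ = Σ θ_i = -48239/112500000 rad ≈ -0.000429 rad

θ(12/5) = -48239/112500000 rad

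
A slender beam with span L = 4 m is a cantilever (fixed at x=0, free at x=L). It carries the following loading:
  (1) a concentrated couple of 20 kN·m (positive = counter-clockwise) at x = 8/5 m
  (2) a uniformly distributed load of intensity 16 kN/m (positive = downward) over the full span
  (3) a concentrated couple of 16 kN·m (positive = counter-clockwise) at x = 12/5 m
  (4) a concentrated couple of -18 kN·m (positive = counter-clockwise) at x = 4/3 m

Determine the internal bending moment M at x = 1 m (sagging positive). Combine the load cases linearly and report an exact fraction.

Load 1 — applied couple M₀=20 kN·m at a=8/5 m (b=L-a=12/5):
  M_1 = M₀  [x≤a] = 20 = 20 kN·m
Load 2 — uniform load w=16 kN/m over full span:
  M_2 = -w(L-x)²/2 = -16·(4-1)²/2 = -72 kN·m
Load 3 — applied couple M₀=16 kN·m at a=12/5 m (b=L-a=8/5):
  M_3 = M₀  [x≤a] = 16 = 16 kN·m
Load 4 — applied couple M₀=-18 kN·m at a=4/3 m (b=L-a=8/3):
  M_4 = M₀  [x≤a] = (-18) = -18 kN·m
Superposition: M = Σ M_i = -54 kN·m ≈ -54.000000 kN·m

M(1) = -54 kN·m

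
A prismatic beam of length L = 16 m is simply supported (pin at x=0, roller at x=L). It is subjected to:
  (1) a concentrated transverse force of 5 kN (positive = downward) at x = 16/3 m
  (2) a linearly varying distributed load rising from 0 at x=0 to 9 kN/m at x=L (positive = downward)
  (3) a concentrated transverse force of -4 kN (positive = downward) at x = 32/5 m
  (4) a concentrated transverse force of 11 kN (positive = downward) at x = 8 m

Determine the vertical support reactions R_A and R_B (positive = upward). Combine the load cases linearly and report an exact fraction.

R_A = 913/30 kN, R_B = 1607/30 kN

Load 1 — point force P=5 kN at a=16/3 m (b=L-a=32/3):
  R_A = Pb/L = 5·(32/3)/16 = 10/3 kN
  R_B = Pa/L = 5·(16/3)/16 = 5/3 kN
Load 2 — triangular load w₀=9 kN/m (0→w₀ over full span):
  R_A = w₀L/6 = 9·16/6 = 24 kN
  R_B = w₀L/3 = 9·16/3 = 48 kN
Load 3 — point force P=-4 kN at a=32/5 m (b=L-a=48/5):
  R_A = Pb/L = (-4)·(48/5)/16 = -12/5 kN
  R_B = Pa/L = (-4)·(32/5)/16 = -8/5 kN
Load 4 — point force P=11 kN at a=8 m (b=L-a=8):
  R_A = Pb/L = 11·8/16 = 11/2 kN
  R_B = Pa/L = 11·8/16 = 11/2 kN
Superposition: R_A = 913/30 kN, R_B = 1607/30 kN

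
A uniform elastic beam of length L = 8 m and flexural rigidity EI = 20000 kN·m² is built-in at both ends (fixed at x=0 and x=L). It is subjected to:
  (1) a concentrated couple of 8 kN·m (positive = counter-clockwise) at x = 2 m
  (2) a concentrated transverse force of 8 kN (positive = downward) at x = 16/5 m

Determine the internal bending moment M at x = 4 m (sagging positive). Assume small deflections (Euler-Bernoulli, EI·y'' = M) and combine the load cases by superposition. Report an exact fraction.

Load 1 — applied couple M₀=8 kN·m at a=2 m (b=L-a=6):
  M_1 = R_Ax - M_A - M₀  [x>a] with R_A=9/8, M_A=-3/2 = (9/8)·4 - (-3/2) - 8 = -2 kN·m
Load 2 — point force P=8 kN at a=16/5 m (b=L-a=24/5):
  M_2 = Pa²(a+3b)(L-x)/L³ - Pa²b/L²  [x>a] = 8·(16/5)²·((16/5)+3·(24/5))·(8-4)/8³ - 8·(16/5)²·(24/5)/8² = 128/25 kN·m
Superposition: M = Σ M_i = 78/25 kN·m ≈ 3.120000 kN·m

M(4) = 78/25 kN·m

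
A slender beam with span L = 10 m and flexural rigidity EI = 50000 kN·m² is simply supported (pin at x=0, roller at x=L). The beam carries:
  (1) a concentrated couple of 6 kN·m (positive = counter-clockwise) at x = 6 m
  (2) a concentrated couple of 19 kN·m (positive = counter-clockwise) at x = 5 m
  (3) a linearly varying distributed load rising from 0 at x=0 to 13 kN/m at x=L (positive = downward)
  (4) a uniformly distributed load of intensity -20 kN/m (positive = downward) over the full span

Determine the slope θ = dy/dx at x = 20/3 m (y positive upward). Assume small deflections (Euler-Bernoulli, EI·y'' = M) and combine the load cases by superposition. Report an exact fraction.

Load 1 — applied couple M₀=6 kN·m at a=6 m (b=L-a=4):
  θ_1 = (M₀x²/(2L)-M₀(x-a)+C₁)/EI  [x>a] with C₁=M₀(3b²-L²)/(6L)=-26/5 = (6·(20/3)²/(2·10)-6·((20/3)-6)+(-26/5))/50000 = 31/375000 rad
Load 2 — applied couple M₀=19 kN·m at a=5 m (b=L-a=5):
  θ_2 = (M₀x²/(2L)-M₀(x-a)+C₁)/EI  [x>a] with C₁=M₀(3b²-L²)/(6L)=-95/12 = (19·(20/3)²/(2·10)-19·((20/3)-5)+(-95/12))/50000 = 19/360000 rad
Load 3 — triangular load w₀=13 kN/m (0→w₀ over full span):
  θ_3 = -w₀(7L⁴-30L²x²+15x⁴)/(360LEI) = -13·(7·10⁴-30·10²·(20/3)²+15·(20/3)⁴)/(360·10·50000) = 1183/486000 rad
Load 4 — uniform load w=-20 kN/m over full span:
  θ_4 = -w(L³-6Lx²+4x³)/(24EI) = -(-20)·(10³-6·10·(20/3)²+4·(20/3)³)/(24·50000) = -13/1620 rad
Superposition: θ = Σ θ_i = -1325587/243000000 rad ≈ -0.005455 rad

θ(20/3) = -1325587/243000000 rad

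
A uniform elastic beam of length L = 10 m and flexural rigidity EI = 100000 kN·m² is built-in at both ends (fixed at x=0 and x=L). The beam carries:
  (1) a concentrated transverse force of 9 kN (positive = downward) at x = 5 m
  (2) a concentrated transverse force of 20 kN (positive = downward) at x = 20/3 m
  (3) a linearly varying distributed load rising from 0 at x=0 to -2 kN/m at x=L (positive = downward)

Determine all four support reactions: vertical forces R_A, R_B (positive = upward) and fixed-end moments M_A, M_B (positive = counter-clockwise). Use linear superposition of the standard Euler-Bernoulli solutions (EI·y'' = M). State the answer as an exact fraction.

Load 1 — point force P=9 kN at a=5 m (b=L-a=5):
  R_A = Pb²(3a+b)/L³ = 9·5²·(3·5+5)/10³ = 9/2 kN
  M_A = Pab²/L² = 9·5·5²/10² = 45/4 kN·m
  R_B = Pa²(a+3b)/L³ = 9·5²·(5+3·5)/10³ = 9/2 kN
  M_B = -Pa²b/L² = -9·5²·5/10² = -45/4 kN·m
Load 2 — point force P=20 kN at a=20/3 m (b=L-a=10/3):
  R_A = Pb²(3a+b)/L³ = 20·(10/3)²·(3·(20/3)+(10/3))/10³ = 140/27 kN
  M_A = Pab²/L² = 20·(20/3)·(10/3)²/10² = 400/27 kN·m
  R_B = Pa²(a+3b)/L³ = 20·(20/3)²·((20/3)+3·(10/3))/10³ = 400/27 kN
  M_B = -Pa²b/L² = -20·(20/3)²·(10/3)/10² = -800/27 kN·m
Load 3 — triangular load w₀=-2 kN/m (0→w₀ over full span):
  R_A = 3w₀L/20 = 3·(-2)·10/20 = -3 kN
  M_A = w₀L²/30 = (-2)·10²/30 = -20/3 kN·m
  R_B = 7w₀L/20 = 7·(-2)·10/20 = -7 kN
  M_B = -w₀L²/20 = -(-2)·10²/20 = 10 kN·m
Superposition: R_A = 361/54 kN, M_A = 2095/108 kN·m, R_B = 665/54 kN, M_B = -3335/108 kN·m

R_A = 361/54 kN, M_A = 2095/108 kN·m, R_B = 665/54 kN, M_B = -3335/108 kN·m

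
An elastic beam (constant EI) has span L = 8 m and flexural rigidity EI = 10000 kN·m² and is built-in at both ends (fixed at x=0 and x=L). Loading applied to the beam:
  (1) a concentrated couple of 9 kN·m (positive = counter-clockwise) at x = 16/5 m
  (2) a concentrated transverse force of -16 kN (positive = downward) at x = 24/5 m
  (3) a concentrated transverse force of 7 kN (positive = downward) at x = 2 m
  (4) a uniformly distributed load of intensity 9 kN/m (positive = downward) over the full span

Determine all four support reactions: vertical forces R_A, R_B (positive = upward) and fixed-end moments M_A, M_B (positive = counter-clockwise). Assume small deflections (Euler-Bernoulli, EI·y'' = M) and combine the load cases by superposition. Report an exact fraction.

R_A = 151577/4000 kN, M_A = 44667/1000 kN·m, R_B = 100423/4000 kN, M_B = -29313/1000 kN·m

Load 1 — applied couple M₀=9 kN·m at a=16/5 m (b=L-a=24/5):
  R_A = 6M₀ab/L³ = 6·9·(16/5)·(24/5)/8³ = 81/50 kN
  M_A = M₀b(2a-b)/L² = 9·(24/5)·(2·(16/5)-(24/5))/8² = 27/25 kN·m
  R_B = -6M₀ab/L³ = -6·9·(16/5)·(24/5)/8³ = -81/50 kN
  M_B = M₀a(2b-a)/L² = 9·(16/5)·(2·(24/5)-(16/5))/8² = 72/25 kN·m
Load 2 — point force P=-16 kN at a=24/5 m (b=L-a=16/5):
  R_A = Pb²(3a+b)/L³ = (-16)·(16/5)²·(3·(24/5)+(16/5))/8³ = -704/125 kN
  M_A = Pab²/L² = (-16)·(24/5)·(16/5)²/8² = -1536/125 kN·m
  R_B = Pa²(a+3b)/L³ = (-16)·(24/5)²·((24/5)+3·(16/5))/8³ = -1296/125 kN
  M_B = -Pa²b/L² = -(-16)·(24/5)²·(16/5)/8² = 2304/125 kN·m
Load 3 — point force P=7 kN at a=2 m (b=L-a=6):
  R_A = Pb²(3a+b)/L³ = 7·6²·(3·2+6)/8³ = 189/32 kN
  M_A = Pab²/L² = 7·2·6²/8² = 63/8 kN·m
  R_B = Pa²(a+3b)/L³ = 7·2²·(2+3·6)/8³ = 35/32 kN
  M_B = -Pa²b/L² = -7·2²·6/8² = -21/8 kN·m
Load 4 — uniform load w=9 kN/m over full span:
  R_A = wL/2 = 9·8/2 = 36 kN
  M_A = wL²/12 = 9·8²/12 = 48 kN·m
  R_B = wL/2 = 9·8/2 = 36 kN
  M_B = -wL²/12 = -9·8²/12 = -48 kN·m
Superposition: R_A = 151577/4000 kN, M_A = 44667/1000 kN·m, R_B = 100423/4000 kN, M_B = -29313/1000 kN·m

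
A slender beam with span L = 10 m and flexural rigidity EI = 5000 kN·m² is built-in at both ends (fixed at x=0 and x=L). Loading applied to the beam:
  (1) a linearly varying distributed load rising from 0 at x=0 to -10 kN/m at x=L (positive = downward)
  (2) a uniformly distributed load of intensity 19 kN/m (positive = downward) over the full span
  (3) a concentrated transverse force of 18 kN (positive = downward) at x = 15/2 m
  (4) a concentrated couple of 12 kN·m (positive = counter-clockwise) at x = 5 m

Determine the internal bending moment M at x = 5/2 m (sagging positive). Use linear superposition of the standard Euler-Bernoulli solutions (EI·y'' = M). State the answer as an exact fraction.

M(5/2) = 1759/96 kN·m

Load 1 — triangular load w₀=-10 kN/m (0→w₀ over full span):
  M_1 = 3w₀Lx/20 - w₀L²/30 - w₀x³/(6L) = 3·(-10)·10·(5/2)/20 - (-10)·10²/30 - (-10)·(5/2)³/(6·10) = -25/16 kN·m
Load 2 — uniform load w=19 kN/m over full span:
  M_2 = wLx/2 - wL²/12 - wx²/2 = 19·10·(5/2)/2 - 19·10²/12 - 19·(5/2)²/2 = 475/24 kN·m
Load 3 — point force P=18 kN at a=15/2 m (b=L-a=5/2):
  M_3 = Pb²(3a+b)x/L³ - Pab²/L²  [x≤a] = 18·(5/2)²·(3·(15/2)+(5/2))·(5/2)/10³ - 18·(15/2)·(5/2)²/10² = -45/32 kN·m
Load 4 — applied couple M₀=12 kN·m at a=5 m (b=L-a=5):
  M_4 = R_Ax - M_A  [x≤a] with R_A=9/5, M_A=3 = (9/5)·(5/2) - 3 = 3/2 kN·m
Superposition: M = Σ M_i = 1759/96 kN·m ≈ 18.322917 kN·m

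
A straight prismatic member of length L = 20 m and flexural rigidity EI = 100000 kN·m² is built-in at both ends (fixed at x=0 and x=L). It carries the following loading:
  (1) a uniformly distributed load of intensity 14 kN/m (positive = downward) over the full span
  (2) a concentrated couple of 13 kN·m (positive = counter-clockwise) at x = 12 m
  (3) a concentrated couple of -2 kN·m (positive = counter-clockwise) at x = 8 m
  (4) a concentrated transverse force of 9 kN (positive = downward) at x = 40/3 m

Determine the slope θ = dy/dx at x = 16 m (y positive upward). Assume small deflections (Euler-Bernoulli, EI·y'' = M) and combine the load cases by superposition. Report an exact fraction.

Load 1 — uniform load w=14 kN/m over full span:
  θ_1 = -wx(L-x)(L-2x)/(12EI) = -14·16·(20-16)·(20-2·16)/(12·100000) = 28/3125 rad
Load 2 — applied couple M₀=13 kN·m at a=12 m (b=L-a=8):
  θ_2 = (R_Ax²/2 - M_Ax - M₀(x-a))/EI  [x>a] with R_A=117/125, M_A=104/25 = ((117/125)·16²/2 - (104/25)·16 - 13·(16-12))/100000 = 39/3125000 rad
Load 3 — applied couple M₀=-2 kN·m at a=8 m (b=L-a=12):
  θ_3 = (R_Ax²/2 - M_Ax - M₀(x-a))/EI  [x>a] with R_A=-18/125, M_A=-6/25 = ((-18/125)·16²/2 - (-6/25)·16 - (-2)·(16-8))/100000 = 11/781250 rad
Load 4 — point force P=9 kN at a=40/3 m (b=L-a=20/3):
  θ_4 = Pa²(L-x)(2bL-(3b+a)(L-x))/(2L³EI)  [x>a] = 9·(40/3)²·(20-16)·(2·(20/3)·20-(3·(20/3)+(40/3))·(20-16))/(2·20³·100000) = 1/1875 rad
Superposition: θ = Σ θ_i = 89249/9375000 rad ≈ 0.009520 rad

θ(16) = 89249/9375000 rad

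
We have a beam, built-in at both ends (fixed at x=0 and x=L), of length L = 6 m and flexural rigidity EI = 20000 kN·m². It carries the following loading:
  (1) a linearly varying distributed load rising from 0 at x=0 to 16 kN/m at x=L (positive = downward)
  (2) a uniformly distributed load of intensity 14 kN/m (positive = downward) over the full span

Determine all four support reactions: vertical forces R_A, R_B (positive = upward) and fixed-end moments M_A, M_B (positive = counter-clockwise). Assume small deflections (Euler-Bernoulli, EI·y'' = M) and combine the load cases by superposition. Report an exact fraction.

Load 1 — triangular load w₀=16 kN/m (0→w₀ over full span):
  R_A = 3w₀L/20 = 3·16·6/20 = 72/5 kN
  M_A = w₀L²/30 = 16·6²/30 = 96/5 kN·m
  R_B = 7w₀L/20 = 7·16·6/20 = 168/5 kN
  M_B = -w₀L²/20 = -16·6²/20 = -144/5 kN·m
Load 2 — uniform load w=14 kN/m over full span:
  R_A = wL/2 = 14·6/2 = 42 kN
  M_A = wL²/12 = 14·6²/12 = 42 kN·m
  R_B = wL/2 = 14·6/2 = 42 kN
  M_B = -wL²/12 = -14·6²/12 = -42 kN·m
Superposition: R_A = 282/5 kN, M_A = 306/5 kN·m, R_B = 378/5 kN, M_B = -354/5 kN·m

R_A = 282/5 kN, M_A = 306/5 kN·m, R_B = 378/5 kN, M_B = -354/5 kN·m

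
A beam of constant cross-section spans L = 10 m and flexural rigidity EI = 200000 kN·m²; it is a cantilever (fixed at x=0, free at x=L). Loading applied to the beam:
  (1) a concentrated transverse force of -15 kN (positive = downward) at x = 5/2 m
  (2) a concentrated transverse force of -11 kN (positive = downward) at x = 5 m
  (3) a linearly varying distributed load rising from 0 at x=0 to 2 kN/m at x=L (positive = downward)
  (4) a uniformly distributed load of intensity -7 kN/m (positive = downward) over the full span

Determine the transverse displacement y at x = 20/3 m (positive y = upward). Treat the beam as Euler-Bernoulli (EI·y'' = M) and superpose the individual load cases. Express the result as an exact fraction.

y(20/3) = 452419/18662400 m

Load 1 — point force P=-15 kN at a=5/2 m (b=L-a=15/2):
  y_1 = -Pa²(3x-a)/(6EI)  [x>a] = -(-15)·(5/2)²·(3·(20/3)-(5/2))/(6·200000) = 7/5120 m
Load 2 — point force P=-11 kN at a=5 m (b=L-a=5):
  y_2 = -Pa²(3x-a)/(6EI)  [x>a] = -(-11)·5²·(3·(20/3)-5)/(6·200000) = 11/3200 m
Load 3 — triangular load w₀=2 kN/m (0→w₀ over full span):
  y_3 = (w₀Lx³/12-w₀L²x²/6-w₀x⁵/(120L))/EI = (2·10·(20/3)³/12-2·10²·(20/3)²/6-2·(20/3)⁵/(120·10))/200000 = -92/18225 m
Load 4 — uniform load w=-7 kN/m over full span:
  y_4 = -wx²(x²-4Lx+6L²)/(24EI) = -(-7)·(20/3)²·((20/3)²-4·10·(20/3)+6·10²)/(24·200000) = 119/4860 m
Superposition: y = Σ y_i = 452419/18662400 m ≈ 0.024242 m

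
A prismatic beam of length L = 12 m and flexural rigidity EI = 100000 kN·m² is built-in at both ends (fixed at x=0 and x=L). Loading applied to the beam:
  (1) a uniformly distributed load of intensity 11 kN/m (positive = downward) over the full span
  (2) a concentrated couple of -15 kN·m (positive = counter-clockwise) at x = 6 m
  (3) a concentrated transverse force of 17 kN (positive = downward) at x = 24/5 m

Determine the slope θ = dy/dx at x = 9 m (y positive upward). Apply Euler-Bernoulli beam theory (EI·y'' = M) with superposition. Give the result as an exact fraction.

θ(9) = 366273/200000000 rad

Load 1 — uniform load w=11 kN/m over full span:
  θ_1 = -wx(L-x)(L-2x)/(12EI) = -11·9·(12-9)·(12-2·9)/(12·100000) = 297/200000 rad
Load 2 — applied couple M₀=-15 kN·m at a=6 m (b=L-a=6):
  θ_2 = (R_Ax²/2 - M_Ax - M₀(x-a))/EI  [x>a] with R_A=-15/8, M_A=-15/4 = ((-15/8)·9²/2 - (-15/4)·9 - (-15)·(9-6))/100000 = 9/320000 rad
Load 3 — point force P=17 kN at a=24/5 m (b=L-a=36/5):
  θ_3 = Pa²(L-x)(2bL-(3b+a)(L-x))/(2L³EI)  [x>a] = 17·(24/5)²·(12-9)·(2·(36/5)·12-(3·(36/5)+(24/5))·(12-9))/(2·12³·100000) = 1989/6250000 rad
Superposition: θ = Σ θ_i = 366273/200000000 rad ≈ 0.001831 rad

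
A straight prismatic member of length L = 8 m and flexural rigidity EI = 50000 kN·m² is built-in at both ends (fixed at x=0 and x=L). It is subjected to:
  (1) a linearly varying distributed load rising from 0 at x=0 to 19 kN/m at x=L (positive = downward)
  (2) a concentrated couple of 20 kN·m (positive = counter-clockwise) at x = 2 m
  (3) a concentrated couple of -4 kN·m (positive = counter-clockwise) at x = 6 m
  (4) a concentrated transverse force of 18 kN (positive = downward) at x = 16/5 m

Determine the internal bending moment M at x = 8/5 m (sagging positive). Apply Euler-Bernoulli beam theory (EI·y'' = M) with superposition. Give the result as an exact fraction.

M(8/5) = 1597/1875 kN·m

Load 1 — triangular load w₀=19 kN/m (0→w₀ over full span):
  M_1 = 3w₀Lx/20 - w₀L²/30 - w₀x³/(6L) = 3·19·8·(8/5)/20 - 19·8²/30 - 19·(8/5)³/(6·8) = -2128/375 kN·m
Load 2 — applied couple M₀=20 kN·m at a=2 m (b=L-a=6):
  M_2 = R_Ax - M_A  [x≤a] with R_A=45/16, M_A=-15/4 = (45/16)·(8/5) - (-15/4) = 33/4 kN·m
Load 3 — applied couple M₀=-4 kN·m at a=6 m (b=L-a=2):
  M_3 = R_Ax - M_A  [x≤a] with R_A=-9/16, M_A=-5/4 = (-9/16)·(8/5) - (-5/4) = 7/20 kN·m
Load 4 — point force P=18 kN at a=16/5 m (b=L-a=24/5):
  M_4 = Pb²(3a+b)x/L³ - Pab²/L²  [x≤a] = 18·(24/5)²·(3·(16/5)+(24/5))·(8/5)/8³ - 18·(16/5)·(24/5)²/8² = -1296/625 kN·m
Superposition: M = Σ M_i = 1597/1875 kN·m ≈ 0.851733 kN·m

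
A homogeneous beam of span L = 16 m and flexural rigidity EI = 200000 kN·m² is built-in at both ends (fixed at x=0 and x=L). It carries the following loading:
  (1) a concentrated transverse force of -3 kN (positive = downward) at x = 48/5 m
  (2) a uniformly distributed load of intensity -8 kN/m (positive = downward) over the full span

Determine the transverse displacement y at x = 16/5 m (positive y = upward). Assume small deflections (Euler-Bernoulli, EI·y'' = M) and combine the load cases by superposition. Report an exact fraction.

y(16/5) = 422656/146484375 m

Load 1 — point force P=-3 kN at a=48/5 m (b=L-a=32/5):
  y_1 = -Pb²x²(3aL-(3a+b)x)/(6L³EI)  [x≤a] = -(-3)·(32/5)²·(16/5)²·(3·(48/5)·16-(3·(48/5)+(32/5))·(16/5))/(6·16³·200000) = 4352/48828125 m
Load 2 — uniform load w=-8 kN/m over full span:
  y_2 = -wx²(L-x)²/(24EI) = -(-8)·(16/5)²·(16-(16/5))²/(24·200000) = 16384/5859375 m
Superposition: y = Σ y_i = 422656/146484375 m ≈ 0.002885 m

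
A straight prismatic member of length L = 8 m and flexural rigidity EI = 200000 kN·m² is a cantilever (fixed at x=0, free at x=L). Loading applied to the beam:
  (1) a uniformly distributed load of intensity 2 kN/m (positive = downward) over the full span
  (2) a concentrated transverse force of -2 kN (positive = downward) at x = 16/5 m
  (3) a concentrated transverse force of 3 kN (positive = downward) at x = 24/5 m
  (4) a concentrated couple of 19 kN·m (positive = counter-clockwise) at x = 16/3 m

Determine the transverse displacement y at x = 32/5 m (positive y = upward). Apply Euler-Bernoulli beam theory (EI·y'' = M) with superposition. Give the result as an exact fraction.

Load 1 — uniform load w=2 kN/m over full span:
  y_1 = -wx²(x²-4Lx+6L²)/(24EI) = -2·(32/5)²·((32/5)²-4·8·(32/5)+6·8²)/(24·200000) = -22016/5859375 m
Load 2 — point force P=-2 kN at a=16/5 m (b=L-a=24/5):
  y_2 = -Pa²(3x-a)/(6EI)  [x>a] = -(-2)·(16/5)²·(3·(32/5)-(16/5))/(6·200000) = 64/234375 m
Load 3 — point force P=3 kN at a=24/5 m (b=L-a=16/5):
  y_3 = -Pa²(3x-a)/(6EI)  [x>a] = -3·(24/5)²·(3·(32/5)-(24/5))/(6·200000) = -324/390625 m
Load 4 — applied couple M₀=19 kN·m at a=16/3 m (b=L-a=8/3):
  y_4 = M₀a(2x-a)/(2EI)  [x>a] = 19·(16/3)·(2·(32/5)-(16/3))/(2·200000) = 266/140625 m
Superposition: y = Σ y_i = -42578/17578125 m ≈ -0.002422 m

y(32/5) = -42578/17578125 m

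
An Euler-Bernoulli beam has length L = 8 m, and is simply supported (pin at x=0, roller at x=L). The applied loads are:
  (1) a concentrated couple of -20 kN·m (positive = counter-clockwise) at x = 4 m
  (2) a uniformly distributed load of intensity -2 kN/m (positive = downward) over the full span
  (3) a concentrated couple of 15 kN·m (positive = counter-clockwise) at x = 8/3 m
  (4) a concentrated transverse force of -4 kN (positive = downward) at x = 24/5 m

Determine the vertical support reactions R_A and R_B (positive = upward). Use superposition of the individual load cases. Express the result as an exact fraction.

Load 1 — applied couple M₀=-20 kN·m at a=4 m (b=L-a=4):
  R_A = M₀/L = (-20)/8 = -5/2 kN
  R_B = -M₀/L = -(-20)/8 = 5/2 kN
Load 2 — uniform load w=-2 kN/m over full span:
  R_A = wL/2 = (-2)·8/2 = -8 kN
  R_B = wL/2 = (-2)·8/2 = -8 kN
Load 3 — applied couple M₀=15 kN·m at a=8/3 m (b=L-a=16/3):
  R_A = M₀/L = 15/8 kN
  R_B = -M₀/L = -15/8 kN
Load 4 — point force P=-4 kN at a=24/5 m (b=L-a=16/5):
  R_A = Pb/L = (-4)·(16/5)/8 = -8/5 kN
  R_B = Pa/L = (-4)·(24/5)/8 = -12/5 kN
Superposition: R_A = -409/40 kN, R_B = -391/40 kN

R_A = -409/40 kN, R_B = -391/40 kN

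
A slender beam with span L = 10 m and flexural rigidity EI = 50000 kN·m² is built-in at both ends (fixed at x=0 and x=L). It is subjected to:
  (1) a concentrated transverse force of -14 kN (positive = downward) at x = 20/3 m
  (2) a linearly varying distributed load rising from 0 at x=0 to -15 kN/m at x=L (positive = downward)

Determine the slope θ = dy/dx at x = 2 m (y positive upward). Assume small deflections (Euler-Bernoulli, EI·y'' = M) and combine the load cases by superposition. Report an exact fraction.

Load 1 — point force P=-14 kN at a=20/3 m (b=L-a=10/3):
  θ_1 = -Pb²x(2aL-(3a+b)x)/(2L³EI)  [x≤a] = -(-14)·(10/3)²·2·(2·(20/3)·10-(3·(20/3)+(10/3))·2)/(2·10³·50000) = 91/337500 rad
Load 2 — triangular load w₀=-15 kN/m (0→w₀ over full span):
  θ_2 = -w₀(2x(L-x)(L-2x)(x+2L)+x²(L-x)²)/(120LEI) = -(-15)·(2·2·(10-2)·(10-2·2)·(2+2·10)+2²·(10-2)²)/(120·10·50000) = 7/6250 rad
Superposition: θ = Σ θ_i = 469/337500 rad ≈ 0.001390 rad

θ(2) = 469/337500 rad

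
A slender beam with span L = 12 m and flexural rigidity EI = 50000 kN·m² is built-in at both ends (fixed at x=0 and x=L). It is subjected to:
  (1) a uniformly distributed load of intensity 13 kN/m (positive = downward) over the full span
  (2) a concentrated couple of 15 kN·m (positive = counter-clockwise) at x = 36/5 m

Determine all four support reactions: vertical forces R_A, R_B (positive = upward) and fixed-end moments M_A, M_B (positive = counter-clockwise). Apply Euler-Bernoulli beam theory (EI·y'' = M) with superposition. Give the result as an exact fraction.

R_A = 399/5 kN, M_A = 804/5 kN·m, R_B = 381/5 kN, M_B = -771/5 kN·m

Load 1 — uniform load w=13 kN/m over full span:
  R_A = wL/2 = 13·12/2 = 78 kN
  M_A = wL²/12 = 13·12²/12 = 156 kN·m
  R_B = wL/2 = 13·12/2 = 78 kN
  M_B = -wL²/12 = -13·12²/12 = -156 kN·m
Load 2 — applied couple M₀=15 kN·m at a=36/5 m (b=L-a=24/5):
  R_A = 6M₀ab/L³ = 6·15·(36/5)·(24/5)/12³ = 9/5 kN
  M_A = M₀b(2a-b)/L² = 15·(24/5)·(2·(36/5)-(24/5))/12² = 24/5 kN·m
  R_B = -6M₀ab/L³ = -6·15·(36/5)·(24/5)/12³ = -9/5 kN
  M_B = M₀a(2b-a)/L² = 15·(36/5)·(2·(24/5)-(36/5))/12² = 9/5 kN·m
Superposition: R_A = 399/5 kN, M_A = 804/5 kN·m, R_B = 381/5 kN, M_B = -771/5 kN·m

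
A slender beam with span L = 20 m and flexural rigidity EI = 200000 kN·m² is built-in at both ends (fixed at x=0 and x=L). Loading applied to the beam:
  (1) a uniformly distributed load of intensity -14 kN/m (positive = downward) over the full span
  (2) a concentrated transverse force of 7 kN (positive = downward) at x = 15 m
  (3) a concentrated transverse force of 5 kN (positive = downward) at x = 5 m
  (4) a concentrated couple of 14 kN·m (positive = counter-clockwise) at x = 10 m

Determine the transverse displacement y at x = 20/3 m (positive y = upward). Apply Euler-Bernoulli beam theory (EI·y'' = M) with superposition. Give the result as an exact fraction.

y(20/3) = 85211/3888000 m

Load 1 — uniform load w=-14 kN/m over full span:
  y_1 = -wx²(L-x)²/(24EI) = -(-14)·(20/3)²·(20-(20/3))²/(24·200000) = 28/1215 m
Load 2 — point force P=7 kN at a=15 m (b=L-a=5):
  y_2 = -Pb²x²(3aL-(3a+b)x)/(6L³EI)  [x≤a] = -7·5²·(20/3)²·(3·15·20-(3·15+5)·(20/3))/(6·20³·200000) = -119/259200 m
Load 3 — point force P=5 kN at a=5 m (b=L-a=15):
  y_3 = -Pa²(L-x)²(3bL-(3b+a)(L-x))/(6L³EI)  [x>a] = -5·5²·(20-(20/3))²·(3·15·20-(3·15+5)·(20-(20/3)))/(6·20³·200000) = -7/12960 m
Load 4 — applied couple M₀=14 kN·m at a=10 m (b=L-a=10):
  y_4 = (R_Ax³/6 - M_Ax²/2)/EI  [x≤a] with R_A=21/20, M_A=7/2 = ((21/20)·(20/3)³/6 - (7/2)·(20/3)²/2)/200000 = -7/54000 m
Superposition: y = Σ y_i = 85211/3888000 m ≈ 0.021916 m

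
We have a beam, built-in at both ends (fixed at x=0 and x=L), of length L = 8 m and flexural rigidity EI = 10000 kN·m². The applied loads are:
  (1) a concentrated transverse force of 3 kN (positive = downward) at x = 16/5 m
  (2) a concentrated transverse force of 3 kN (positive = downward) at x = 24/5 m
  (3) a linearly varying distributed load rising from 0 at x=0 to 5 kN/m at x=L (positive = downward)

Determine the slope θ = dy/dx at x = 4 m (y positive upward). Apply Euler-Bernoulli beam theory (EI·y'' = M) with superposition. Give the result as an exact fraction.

Load 1 — point force P=3 kN at a=16/5 m (b=L-a=24/5):
  θ_1 = Pa²(L-x)(2bL-(3b+a)(L-x))/(2L³EI)  [x>a] = 3·(16/5)²·(8-4)·(2·(24/5)·8-(3·(24/5)+(16/5))·(8-4))/(2·8³·10000) = 6/78125 rad
Load 2 — point force P=3 kN at a=24/5 m (b=L-a=16/5):
  θ_2 = -Pb²x(2aL-(3a+b)x)/(2L³EI)  [x≤a] = -3·(16/5)²·4·(2·(24/5)·8-(3·(24/5)+(16/5))·4)/(2·8³·10000) = -6/78125 rad
Load 3 — triangular load w₀=5 kN/m (0→w₀ over full span):
  θ_3 = -w₀(2x(L-x)(L-2x)(x+2L)+x²(L-x)²)/(120LEI) = -5·(2·4·(8-4)·(8-2·4)·(4+2·8)+4²·(8-4)²)/(120·8·10000) = -1/7500 rad
Superposition: θ = Σ θ_i = -1/7500 rad ≈ -0.000133 rad

θ(4) = -1/7500 rad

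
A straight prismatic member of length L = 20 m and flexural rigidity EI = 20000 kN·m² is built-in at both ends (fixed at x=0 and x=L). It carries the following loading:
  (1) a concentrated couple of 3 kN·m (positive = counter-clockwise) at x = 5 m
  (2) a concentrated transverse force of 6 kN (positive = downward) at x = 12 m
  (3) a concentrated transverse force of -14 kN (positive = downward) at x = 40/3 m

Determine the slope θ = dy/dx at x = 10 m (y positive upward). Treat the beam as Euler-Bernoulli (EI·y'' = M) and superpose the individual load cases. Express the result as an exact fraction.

Load 1 — applied couple M₀=3 kN·m at a=5 m (b=L-a=15):
  θ_1 = (R_Ax²/2 - M_Ax - M₀(x-a))/EI  [x>a] with R_A=27/160, M_A=-9/16 = ((27/160)·10²/2 - (-9/16)·10 - 3·(10-5))/20000 = -3/64000 rad
Load 2 — point force P=6 kN at a=12 m (b=L-a=8):
  θ_2 = -Pb²x(2aL-(3a+b)x)/(2L³EI)  [x≤a] = -6·8²·10·(2·12·20-(3·12+8)·10)/(2·20³·20000) = -3/6250 rad
Load 3 — point force P=-14 kN at a=40/3 m (b=L-a=20/3):
  θ_3 = -Pb²x(2aL-(3a+b)x)/(2L³EI)  [x≤a] = -(-14)·(20/3)²·10·(2·(40/3)·20-(3·(40/3)+(20/3))·10)/(2·20³·20000) = 7/5400 rad
Superposition: θ = Σ θ_i = 33239/43200000 rad ≈ 0.000769 rad

θ(10) = 33239/43200000 rad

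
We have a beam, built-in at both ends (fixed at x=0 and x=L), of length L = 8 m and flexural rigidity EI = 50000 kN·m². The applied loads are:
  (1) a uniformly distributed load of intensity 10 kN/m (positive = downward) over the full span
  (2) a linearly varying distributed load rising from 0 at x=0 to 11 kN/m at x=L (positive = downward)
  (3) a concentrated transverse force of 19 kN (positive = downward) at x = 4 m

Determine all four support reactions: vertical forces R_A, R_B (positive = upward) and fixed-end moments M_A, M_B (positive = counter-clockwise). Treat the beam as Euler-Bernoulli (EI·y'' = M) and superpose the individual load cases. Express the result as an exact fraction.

R_A = 627/10 kN, M_A = 479/5 kN·m, R_B = 803/10 kN, M_B = -1613/15 kN·m

Load 1 — uniform load w=10 kN/m over full span:
  R_A = wL/2 = 10·8/2 = 40 kN
  M_A = wL²/12 = 10·8²/12 = 160/3 kN·m
  R_B = wL/2 = 10·8/2 = 40 kN
  M_B = -wL²/12 = -10·8²/12 = -160/3 kN·m
Load 2 — triangular load w₀=11 kN/m (0→w₀ over full span):
  R_A = 3w₀L/20 = 3·11·8/20 = 66/5 kN
  M_A = w₀L²/30 = 11·8²/30 = 352/15 kN·m
  R_B = 7w₀L/20 = 7·11·8/20 = 154/5 kN
  M_B = -w₀L²/20 = -11·8²/20 = -176/5 kN·m
Load 3 — point force P=19 kN at a=4 m (b=L-a=4):
  R_A = Pb²(3a+b)/L³ = 19·4²·(3·4+4)/8³ = 19/2 kN
  M_A = Pab²/L² = 19·4·4²/8² = 19 kN·m
  R_B = Pa²(a+3b)/L³ = 19·4²·(4+3·4)/8³ = 19/2 kN
  M_B = -Pa²b/L² = -19·4²·4/8² = -19 kN·m
Superposition: R_A = 627/10 kN, M_A = 479/5 kN·m, R_B = 803/10 kN, M_B = -1613/15 kN·m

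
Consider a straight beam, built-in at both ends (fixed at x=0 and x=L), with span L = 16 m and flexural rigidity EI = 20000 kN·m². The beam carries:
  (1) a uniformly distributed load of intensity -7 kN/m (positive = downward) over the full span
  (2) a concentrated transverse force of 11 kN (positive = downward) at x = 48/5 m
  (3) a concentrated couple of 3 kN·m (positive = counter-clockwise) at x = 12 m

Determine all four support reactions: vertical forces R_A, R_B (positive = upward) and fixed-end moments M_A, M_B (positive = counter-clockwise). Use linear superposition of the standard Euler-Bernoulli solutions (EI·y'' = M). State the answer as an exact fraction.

Load 1 — uniform load w=-7 kN/m over full span:
  R_A = wL/2 = (-7)·16/2 = -56 kN
  M_A = wL²/12 = (-7)·16²/12 = -448/3 kN·m
  R_B = wL/2 = (-7)·16/2 = -56 kN
  M_B = -wL²/12 = -(-7)·16²/12 = 448/3 kN·m
Load 2 — point force P=11 kN at a=48/5 m (b=L-a=32/5):
  R_A = Pb²(3a+b)/L³ = 11·(32/5)²·(3·(48/5)+(32/5))/16³ = 484/125 kN
  M_A = Pab²/L² = 11·(48/5)·(32/5)²/16² = 2112/125 kN·m
  R_B = Pa²(a+3b)/L³ = 11·(48/5)²·((48/5)+3·(32/5))/16³ = 891/125 kN
  M_B = -Pa²b/L² = -11·(48/5)²·(32/5)/16² = -3168/125 kN·m
Load 3 — applied couple M₀=3 kN·m at a=12 m (b=L-a=4):
  R_A = 6M₀ab/L³ = 6·3·12·4/16³ = 27/128 kN
  M_A = M₀b(2a-b)/L² = 3·4·(2·12-4)/16² = 15/16 kN·m
  R_B = -6M₀ab/L³ = -6·3·12·4/16³ = -27/128 kN
  M_B = M₀a(2b-a)/L² = 3·12·(2·4-12)/16² = -9/16 kN·m
Superposition: R_A = -830673/16000 kN, M_A = -788999/6000 kN·m, R_B = -785327/16000 kN, M_B = 740561/6000 kN·m

R_A = -830673/16000 kN, M_A = -788999/6000 kN·m, R_B = -785327/16000 kN, M_B = 740561/6000 kN·m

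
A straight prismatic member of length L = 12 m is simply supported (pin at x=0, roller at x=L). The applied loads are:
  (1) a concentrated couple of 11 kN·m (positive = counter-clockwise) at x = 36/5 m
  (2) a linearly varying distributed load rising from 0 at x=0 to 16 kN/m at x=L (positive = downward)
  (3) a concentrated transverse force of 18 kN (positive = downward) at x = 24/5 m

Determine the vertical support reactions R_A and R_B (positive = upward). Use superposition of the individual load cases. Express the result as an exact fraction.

Load 1 — applied couple M₀=11 kN·m at a=36/5 m (b=L-a=24/5):
  R_A = M₀/L = 11/12 kN
  R_B = -M₀/L = -11/12 kN
Load 2 — triangular load w₀=16 kN/m (0→w₀ over full span):
  R_A = w₀L/6 = 16·12/6 = 32 kN
  R_B = w₀L/3 = 16·12/3 = 64 kN
Load 3 — point force P=18 kN at a=24/5 m (b=L-a=36/5):
  R_A = Pb/L = 18·(36/5)/12 = 54/5 kN
  R_B = Pa/L = 18·(24/5)/12 = 36/5 kN
Superposition: R_A = 2623/60 kN, R_B = 4217/60 kN

R_A = 2623/60 kN, R_B = 4217/60 kN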